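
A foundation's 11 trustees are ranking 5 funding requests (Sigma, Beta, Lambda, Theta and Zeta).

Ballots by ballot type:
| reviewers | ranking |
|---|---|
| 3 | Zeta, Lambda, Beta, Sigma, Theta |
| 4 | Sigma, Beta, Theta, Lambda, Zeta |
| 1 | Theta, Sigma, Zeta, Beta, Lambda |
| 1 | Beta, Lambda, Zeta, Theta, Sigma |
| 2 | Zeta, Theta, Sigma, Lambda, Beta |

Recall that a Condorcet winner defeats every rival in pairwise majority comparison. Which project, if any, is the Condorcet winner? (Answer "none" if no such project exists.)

Pairwise majorities:
Sigma vs Beta: 4+1+2 = 7 for Sigma, 4 for Beta — Sigma by 7–4.
Sigma vs Lambda: 4+1+2 = 7 for Sigma, 4 for Lambda — Sigma by 7–4.
Sigma vs Theta: Sigma wins 7–4.
Sigma vs Zeta: 4+1 = 5 for Sigma, 6 for Zeta — Zeta by 6–5.
Beta–Lambda: Beta 6–5.
Beta vs Theta: 3+4+1 = 8 for Beta, 3 for Theta — Beta by 8–3.
Beta vs Zeta: Beta preferred on 4+1 = 5 ballots; Zeta wins 6–5.
Lambda vs Theta: Theta, 7–4.
Lambda vs Zeta: Lambda preferred on 4+1 = 5 ballots; Zeta wins 6–5.
Theta–Zeta: Zeta 6–5.
Zeta defeats every rival head-to-head and is the Condorcet winner.

Zeta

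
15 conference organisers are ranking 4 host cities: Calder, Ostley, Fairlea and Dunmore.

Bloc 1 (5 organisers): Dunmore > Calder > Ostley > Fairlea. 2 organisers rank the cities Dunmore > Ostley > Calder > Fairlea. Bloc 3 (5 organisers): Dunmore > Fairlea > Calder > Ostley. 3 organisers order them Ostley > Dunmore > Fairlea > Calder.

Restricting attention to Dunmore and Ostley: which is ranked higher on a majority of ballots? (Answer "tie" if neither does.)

Dunmore

Ballots ranking Dunmore above Ostley: 5 + 2 + 5 = 12.
Ballots ranking Ostley above Dunmore: 15 − 12 = 3.
Dunmore wins the head-to-head 12–3.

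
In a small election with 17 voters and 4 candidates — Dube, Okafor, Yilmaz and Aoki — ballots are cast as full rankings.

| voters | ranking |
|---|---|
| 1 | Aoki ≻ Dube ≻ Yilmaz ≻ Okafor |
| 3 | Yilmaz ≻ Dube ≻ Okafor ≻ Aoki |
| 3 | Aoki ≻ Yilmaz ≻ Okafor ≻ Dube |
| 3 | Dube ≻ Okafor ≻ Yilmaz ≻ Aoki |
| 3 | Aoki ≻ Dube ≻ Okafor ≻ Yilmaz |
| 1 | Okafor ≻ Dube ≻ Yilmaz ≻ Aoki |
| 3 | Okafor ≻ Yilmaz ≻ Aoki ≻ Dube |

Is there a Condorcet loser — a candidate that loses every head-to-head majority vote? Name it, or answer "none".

Head-to-head results (17 voters):
Dube–Okafor: Dube 10–7.
Dube vs Yilmaz: Yilmaz wins 9–8.
Dube vs Aoki: Dube preferred on 3+3+1 = 7 ballots; Aoki wins 10–7.
Okafor vs Yilmaz: Okafor, 10–7.
Okafor vs Aoki: Okafor preferred on 3+3+1+3 = 10 ballots; Okafor wins 10–7.
Yilmaz–Aoki: Yilmaz 10–7.
Every candidate wins at least one matchup (Dube beats Okafor; Okafor beats Yilmaz; Yilmaz beats Dube; Aoki beats Dube), so there is no Condorcet loser.

none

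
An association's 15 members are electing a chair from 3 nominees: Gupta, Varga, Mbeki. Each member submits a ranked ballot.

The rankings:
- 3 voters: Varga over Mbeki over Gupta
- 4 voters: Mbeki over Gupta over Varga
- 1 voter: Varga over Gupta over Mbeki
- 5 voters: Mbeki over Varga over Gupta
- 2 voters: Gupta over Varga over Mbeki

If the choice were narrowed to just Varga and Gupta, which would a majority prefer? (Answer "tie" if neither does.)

Varga

Ballots ranking Varga above Gupta: 3 + 1 + 5 = 9.
Ballots ranking Gupta above Varga: 15 − 9 = 6.
Varga wins the head-to-head 9–6.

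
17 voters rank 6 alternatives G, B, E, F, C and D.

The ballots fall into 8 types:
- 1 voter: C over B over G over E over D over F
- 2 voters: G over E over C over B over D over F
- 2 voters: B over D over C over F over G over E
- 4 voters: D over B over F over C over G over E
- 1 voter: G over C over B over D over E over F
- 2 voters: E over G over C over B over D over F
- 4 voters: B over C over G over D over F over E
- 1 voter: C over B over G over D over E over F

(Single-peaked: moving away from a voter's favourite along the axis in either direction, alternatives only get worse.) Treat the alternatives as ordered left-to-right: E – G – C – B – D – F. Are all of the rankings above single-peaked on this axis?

yes

Axis positions: E=1, G=2, C=3, B=4, D=5, F=6.
Type 1 (peak C at position 3): ranking walks positions 3-4-2-1-5-6, expanding outward from the peak — single-peaked.
Type 2 (peak G at position 2): ranking walks positions 2-1-3-4-5-6, expanding outward from the peak — single-peaked.
Type 3 (peak B at position 4): ranking walks positions 4-5-3-6-2-1, expanding outward from the peak — single-peaked.
Type 4 (peak D at position 5): ranking walks positions 5-4-6-3-2-1, expanding outward from the peak — single-peaked.
Type 5 (peak G at position 2): ranking walks positions 2-3-4-5-1-6, expanding outward from the peak — single-peaked.
Type 6 (peak E at position 1): ranking walks positions 1-2-3-4-5-6, expanding outward from the peak — single-peaked.
Type 7 (peak B at position 4): ranking walks positions 4-3-2-5-6-1, expanding outward from the peak — single-peaked.
Type 8 (peak C at position 3): ranking walks positions 3-4-2-5-1-6, expanding outward from the peak — single-peaked.
Every ranking is single-peaked on this axis.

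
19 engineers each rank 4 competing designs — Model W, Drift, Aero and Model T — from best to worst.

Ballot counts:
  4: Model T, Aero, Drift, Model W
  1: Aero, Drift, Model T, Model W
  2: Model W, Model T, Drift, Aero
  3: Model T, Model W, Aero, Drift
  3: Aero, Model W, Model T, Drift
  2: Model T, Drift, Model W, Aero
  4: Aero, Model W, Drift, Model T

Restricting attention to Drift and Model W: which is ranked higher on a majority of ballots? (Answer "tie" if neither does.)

Ballots ranking Drift above Model W: 4 + 1 + 2 = 7.
Ballots ranking Model W above Drift: 19 − 7 = 12.
Model W wins the head-to-head 12–7.

Model W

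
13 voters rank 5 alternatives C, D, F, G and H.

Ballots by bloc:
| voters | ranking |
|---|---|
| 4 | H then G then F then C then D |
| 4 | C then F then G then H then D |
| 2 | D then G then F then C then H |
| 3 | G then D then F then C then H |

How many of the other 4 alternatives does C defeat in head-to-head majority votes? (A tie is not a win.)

C against each rival (13 voters):
C vs D: C preferred on 4+4 = 8 ballots; C wins 8–5.
C vs F: 4 to 9, F.
C–G: G 9–4.
C–H: C 9–4.
C beats D, H; loses to F, G — 2 pairwise wins.

2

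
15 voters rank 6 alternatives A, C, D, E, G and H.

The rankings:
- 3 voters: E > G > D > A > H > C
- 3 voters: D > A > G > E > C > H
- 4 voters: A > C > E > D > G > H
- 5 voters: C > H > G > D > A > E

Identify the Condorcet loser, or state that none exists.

Head-to-head results (15 voters):
A vs C: 3+3+4 = 10 for A, 5 for C — A by 10–5.
A vs D: D wins 11–4.
A vs E: A preferred on 3+4+5 = 12 ballots; A wins 12–3.
A–G: G 8–7.
A–H: A 10–5.
C vs D: 9 to 6, C.
C vs E: C, 9–6.
C–G: C 9–6.
C vs H: C, 12–3.
D vs E: D is ranked higher on 3+5 = 8 ballots, E on 7. D wins 8–7.
D–G: G 8–7.
D vs H: 10 to 5, D.
E vs G: 3+4 = 7 for E, 8 for G — G by 8–7.
E–H: E 10–5.
G–H: G 10–5.
Only H has no wins; H is the Condorcet loser.

H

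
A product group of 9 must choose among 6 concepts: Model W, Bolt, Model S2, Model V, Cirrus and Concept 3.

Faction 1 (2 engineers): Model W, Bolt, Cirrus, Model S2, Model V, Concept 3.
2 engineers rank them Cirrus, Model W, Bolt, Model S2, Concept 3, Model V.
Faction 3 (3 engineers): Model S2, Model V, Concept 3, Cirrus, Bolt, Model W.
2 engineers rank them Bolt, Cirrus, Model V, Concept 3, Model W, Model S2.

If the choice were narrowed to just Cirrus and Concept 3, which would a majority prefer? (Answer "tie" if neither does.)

Ballots ranking Cirrus above Concept 3: 2 + 2 + 2 = 6.
Ballots ranking Concept 3 above Cirrus: 9 − 6 = 3.
Cirrus wins the head-to-head 6–3.

Cirrus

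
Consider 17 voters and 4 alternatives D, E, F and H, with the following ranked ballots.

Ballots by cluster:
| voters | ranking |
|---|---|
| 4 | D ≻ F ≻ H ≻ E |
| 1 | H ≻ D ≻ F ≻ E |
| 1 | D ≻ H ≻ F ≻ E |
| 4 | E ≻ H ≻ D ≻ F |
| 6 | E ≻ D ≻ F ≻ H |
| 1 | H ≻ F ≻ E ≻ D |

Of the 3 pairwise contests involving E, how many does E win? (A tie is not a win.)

E against each rival (17 voters):
E vs D: E wins 11–6.
E–F: E 10–7.
E vs H: 4+6 = 10 for E, 7 for H — E by 10–7.
E beats D, F, H — 3 pairwise wins.

3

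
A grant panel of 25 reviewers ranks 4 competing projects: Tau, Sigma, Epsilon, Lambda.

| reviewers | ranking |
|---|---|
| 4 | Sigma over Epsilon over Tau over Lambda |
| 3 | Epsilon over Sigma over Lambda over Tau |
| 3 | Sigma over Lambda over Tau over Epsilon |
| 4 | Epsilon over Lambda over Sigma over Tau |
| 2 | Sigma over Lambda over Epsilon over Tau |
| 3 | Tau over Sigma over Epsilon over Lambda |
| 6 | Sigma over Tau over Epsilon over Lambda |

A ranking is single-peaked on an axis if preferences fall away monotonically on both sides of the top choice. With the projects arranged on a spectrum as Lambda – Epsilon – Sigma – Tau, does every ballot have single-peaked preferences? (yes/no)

no

Axis positions: Lambda=1, Epsilon=2, Sigma=3, Tau=4.
Bloc 1 (peak Sigma at position 3): ranking walks positions 3-2-4-1, expanding outward from the peak — single-peaked.
Bloc 2 (peak Epsilon at position 2): ranking walks positions 2-3-1-4, expanding outward from the peak — single-peaked.
Bloc 3: ranking walks positions 3-1-4-2; Lambda is ranked above Epsilon even though Epsilon lies between Lambda and the peak Sigma on the axis — preferences dip and rise again. Not single-peaked.
Bloc 4 (peak Epsilon at position 2): ranking walks positions 2-1-3-4, expanding outward from the peak — single-peaked.
Bloc 5: ranking walks positions 3-1-2-4; Lambda is ranked above Epsilon even though Epsilon lies between Lambda and the peak Sigma on the axis — preferences dip and rise again. Not single-peaked.
Bloc 6 (peak Tau at position 4): ranking walks positions 4-3-2-1, expanding outward from the peak — single-peaked.
Bloc 7 (peak Sigma at position 3): ranking walks positions 3-4-2-1, expanding outward from the peak — single-peaked.
Bloc 3 violates single-peakedness, so the profile is not single-peaked on this axis.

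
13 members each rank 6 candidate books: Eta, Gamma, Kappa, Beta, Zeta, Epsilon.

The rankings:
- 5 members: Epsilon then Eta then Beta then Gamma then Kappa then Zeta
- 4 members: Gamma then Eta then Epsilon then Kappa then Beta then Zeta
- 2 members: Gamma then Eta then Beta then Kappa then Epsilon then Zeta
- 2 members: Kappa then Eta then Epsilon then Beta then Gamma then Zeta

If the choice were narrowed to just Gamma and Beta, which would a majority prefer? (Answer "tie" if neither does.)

Ballots ranking Gamma above Beta: 4 + 2 = 6.
Ballots ranking Beta above Gamma: 13 − 6 = 7.
Beta wins the head-to-head 7–6.

Beta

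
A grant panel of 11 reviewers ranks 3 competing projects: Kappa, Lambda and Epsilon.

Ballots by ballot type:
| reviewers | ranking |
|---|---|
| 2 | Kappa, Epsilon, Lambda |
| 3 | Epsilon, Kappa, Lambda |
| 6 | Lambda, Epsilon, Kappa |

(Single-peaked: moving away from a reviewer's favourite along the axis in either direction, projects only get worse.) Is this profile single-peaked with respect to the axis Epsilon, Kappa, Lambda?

no

Axis positions: Epsilon=1, Kappa=2, Lambda=3.
Ballot type 1 (peak Kappa at position 2): ranking walks positions 2-1-3, expanding outward from the peak — single-peaked.
Ballot type 2 (peak Epsilon at position 1): ranking walks positions 1-2-3, expanding outward from the peak — single-peaked.
Ballot type 3: ranking walks positions 3-1-2; Epsilon is ranked above Kappa even though Kappa lies between Epsilon and the peak Lambda on the axis — preferences dip and rise again. Not single-peaked.
Ballot type 3 violates single-peakedness, so the profile is not single-peaked on this axis.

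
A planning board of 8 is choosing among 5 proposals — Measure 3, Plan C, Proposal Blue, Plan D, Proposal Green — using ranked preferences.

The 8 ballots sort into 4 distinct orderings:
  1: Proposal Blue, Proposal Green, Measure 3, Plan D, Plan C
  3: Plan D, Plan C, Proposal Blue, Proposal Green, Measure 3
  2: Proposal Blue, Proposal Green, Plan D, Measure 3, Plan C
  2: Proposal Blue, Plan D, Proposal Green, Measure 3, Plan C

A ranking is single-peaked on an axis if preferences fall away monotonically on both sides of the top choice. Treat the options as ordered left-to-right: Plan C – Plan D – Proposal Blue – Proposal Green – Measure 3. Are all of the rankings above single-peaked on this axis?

Axis positions: Plan C=1, Plan D=2, Proposal Blue=3, Proposal Green=4, Measure 3=5.
Type 1 (peak Proposal Blue at position 3): ranking walks positions 3-4-5-2-1, expanding outward from the peak — single-peaked.
Type 2 (peak Plan D at position 2): ranking walks positions 2-1-3-4-5, expanding outward from the peak — single-peaked.
Type 3 (peak Proposal Blue at position 3): ranking walks positions 3-4-2-5-1, expanding outward from the peak — single-peaked.
Type 4 (peak Proposal Blue at position 3): ranking walks positions 3-2-4-5-1, expanding outward from the peak — single-peaked.
Every ranking is single-peaked on this axis.

yes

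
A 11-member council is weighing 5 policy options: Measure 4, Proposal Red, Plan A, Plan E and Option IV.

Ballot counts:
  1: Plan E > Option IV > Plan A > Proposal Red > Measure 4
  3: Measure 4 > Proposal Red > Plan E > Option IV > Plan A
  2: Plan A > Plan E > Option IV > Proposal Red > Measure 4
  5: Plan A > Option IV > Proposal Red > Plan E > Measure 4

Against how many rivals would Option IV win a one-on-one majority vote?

2

Option IV against each rival (11 council members):
Option IV–Measure 4: Option IV 8–3.
Option IV vs Proposal Red: 1+2+5 = 8 for Option IV, 3 for Proposal Red — Option IV by 8–3.
Option IV vs Plan A: Option IV is ranked higher on 1+3 = 4 ballots, Plan A on 7. Plan A wins 7–4.
Option IV vs Plan E: Option IV preferred on 5 ballots; Plan E wins 6–5.
Option IV beats Measure 4, Proposal Red; loses to Plan A, Plan E — 2 pairwise wins.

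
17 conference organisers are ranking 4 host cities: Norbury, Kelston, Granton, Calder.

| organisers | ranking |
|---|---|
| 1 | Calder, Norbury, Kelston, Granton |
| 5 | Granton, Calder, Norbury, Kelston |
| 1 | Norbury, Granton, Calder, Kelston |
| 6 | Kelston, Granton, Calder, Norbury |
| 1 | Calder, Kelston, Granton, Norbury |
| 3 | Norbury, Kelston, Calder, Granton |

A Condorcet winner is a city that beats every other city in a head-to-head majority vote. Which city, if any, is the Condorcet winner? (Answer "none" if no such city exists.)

none

Pairwise majorities:
Norbury vs Kelston: Norbury preferred on 1+5+1+3 = 10 ballots; Norbury wins 10–7.
Norbury vs Granton: 1+1+3 = 5 for Norbury, 12 for Granton — Granton by 12–5.
Norbury vs Calder: 4 to 13, Calder.
Kelston vs Granton: Kelston is ranked higher on 1+6+1+3 = 11 ballots, Granton on 6. Kelston wins 11–6.
Kelston vs Calder: 9 to 8, Kelston.
Granton vs Calder: 5+1+6 = 12 for Granton, 5 for Calder — Granton by 12–5.
No city is unbeaten: Norbury loses to Granton; Kelston loses to Norbury; Granton loses to Kelston; Calder loses to Kelston. In particular Norbury > Kelston > Granton > Norbury is a majority cycle — no Condorcet winner exists.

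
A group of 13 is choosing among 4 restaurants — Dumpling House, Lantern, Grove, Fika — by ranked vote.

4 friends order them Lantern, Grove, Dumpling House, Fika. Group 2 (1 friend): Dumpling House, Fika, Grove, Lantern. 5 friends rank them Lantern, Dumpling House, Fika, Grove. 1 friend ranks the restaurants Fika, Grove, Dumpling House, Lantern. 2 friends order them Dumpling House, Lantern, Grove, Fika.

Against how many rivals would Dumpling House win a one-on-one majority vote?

Dumpling House against each rival (13 friends):
Dumpling House vs Lantern: Lantern wins 9–4.
Dumpling House vs Grove: Dumpling House, 8–5.
Dumpling House vs Fika: 12 to 1, Dumpling House.
Dumpling House beats Grove, Fika; loses to Lantern — 2 pairwise wins.

2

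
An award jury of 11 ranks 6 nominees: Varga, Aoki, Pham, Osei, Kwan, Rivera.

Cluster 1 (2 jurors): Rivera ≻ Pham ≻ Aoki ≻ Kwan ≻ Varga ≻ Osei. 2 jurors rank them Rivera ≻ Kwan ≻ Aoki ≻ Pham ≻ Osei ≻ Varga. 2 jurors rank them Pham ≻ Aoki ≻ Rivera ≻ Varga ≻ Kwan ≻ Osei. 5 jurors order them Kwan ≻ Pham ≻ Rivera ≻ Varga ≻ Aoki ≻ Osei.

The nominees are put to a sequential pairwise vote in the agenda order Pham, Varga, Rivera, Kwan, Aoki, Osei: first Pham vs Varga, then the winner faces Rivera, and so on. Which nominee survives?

Kwan

Round 1: Pham vs Varga — 11–0, Pham advances.
Round 2: Pham vs Rivera — 7–4, Pham advances.
Round 3: Pham vs Kwan — 4–7, Kwan advances.
Round 4: Kwan vs Aoki — 7–4, Kwan advances.
Round 5: Kwan vs Osei — 11–0, Kwan advances.
Kwan survives the agenda.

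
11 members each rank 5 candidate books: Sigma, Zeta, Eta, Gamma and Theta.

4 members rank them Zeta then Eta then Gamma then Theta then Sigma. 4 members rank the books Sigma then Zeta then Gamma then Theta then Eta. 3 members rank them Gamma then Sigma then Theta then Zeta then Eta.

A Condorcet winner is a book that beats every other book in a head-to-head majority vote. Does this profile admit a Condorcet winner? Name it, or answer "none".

none

Pairwise majorities:
Sigma–Zeta: Sigma 7–4.
Sigma vs Eta: Sigma wins 7–4.
Sigma vs Gamma: Sigma preferred on 4 ballots; Gamma wins 7–4.
Sigma–Theta: Sigma 7–4.
Zeta vs Eta: Zeta wins 11–0.
Zeta vs Gamma: Zeta wins 8–3.
Zeta vs Theta: 8 to 3, Zeta.
Eta–Gamma: Gamma 7–4.
Eta vs Theta: Theta wins 7–4.
Gamma vs Theta: Gamma wins 11–0.
Each book drops at least one matchup (Sigma loses to Gamma; Zeta loses to Sigma; Eta loses to Sigma; Gamma loses to Zeta; Theta loses to Sigma); the cycle Sigma beats Zeta beats Gamma beats Sigma rules out a Condorcet winner.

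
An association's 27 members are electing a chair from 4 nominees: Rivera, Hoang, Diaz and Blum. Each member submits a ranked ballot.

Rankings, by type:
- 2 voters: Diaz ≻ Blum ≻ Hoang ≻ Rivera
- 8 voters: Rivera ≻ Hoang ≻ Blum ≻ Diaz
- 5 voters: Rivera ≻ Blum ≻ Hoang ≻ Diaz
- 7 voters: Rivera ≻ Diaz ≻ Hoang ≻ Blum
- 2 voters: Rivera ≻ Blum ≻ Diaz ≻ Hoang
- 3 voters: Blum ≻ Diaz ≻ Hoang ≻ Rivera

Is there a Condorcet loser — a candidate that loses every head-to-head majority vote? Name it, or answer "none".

Head-to-head results (27 voters):
Rivera vs Hoang: Rivera preferred on 8+5+7+2 = 22 ballots; Rivera wins 22–5.
Rivera vs Diaz: Rivera wins 22–5.
Rivera vs Blum: Rivera, 22–5.
Hoang vs Diaz: Diaz, 14–13.
Hoang vs Blum: Hoang wins 15–12.
Diaz vs Blum: Diaz preferred on 2+7 = 9 ballots; Blum wins 18–9.
No candidate is winless: Rivera beats Hoang; Hoang beats Blum; Diaz beats Hoang; Blum beats Diaz. There is no Condorcet loser.

none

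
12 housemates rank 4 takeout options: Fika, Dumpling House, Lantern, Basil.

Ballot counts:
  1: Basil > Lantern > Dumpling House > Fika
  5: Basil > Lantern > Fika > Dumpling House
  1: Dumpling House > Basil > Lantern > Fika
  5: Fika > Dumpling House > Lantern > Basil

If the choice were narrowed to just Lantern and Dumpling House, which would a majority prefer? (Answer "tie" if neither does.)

tie

Ballots ranking Lantern above Dumpling House: 1 + 5 = 6.
Ballots ranking Dumpling House above Lantern: 12 − 6 = 6.
6–6: the pair ties.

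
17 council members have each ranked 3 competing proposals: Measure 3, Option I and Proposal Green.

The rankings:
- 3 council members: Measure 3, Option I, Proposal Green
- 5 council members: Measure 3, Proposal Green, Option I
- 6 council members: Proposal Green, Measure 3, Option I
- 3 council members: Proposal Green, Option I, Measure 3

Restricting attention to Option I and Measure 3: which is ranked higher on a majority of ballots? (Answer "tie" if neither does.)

Measure 3

Ballots ranking Option I above Measure 3: 3.
Ballots ranking Measure 3 above Option I: 17 − 3 = 14.
Measure 3 wins the head-to-head 14–3.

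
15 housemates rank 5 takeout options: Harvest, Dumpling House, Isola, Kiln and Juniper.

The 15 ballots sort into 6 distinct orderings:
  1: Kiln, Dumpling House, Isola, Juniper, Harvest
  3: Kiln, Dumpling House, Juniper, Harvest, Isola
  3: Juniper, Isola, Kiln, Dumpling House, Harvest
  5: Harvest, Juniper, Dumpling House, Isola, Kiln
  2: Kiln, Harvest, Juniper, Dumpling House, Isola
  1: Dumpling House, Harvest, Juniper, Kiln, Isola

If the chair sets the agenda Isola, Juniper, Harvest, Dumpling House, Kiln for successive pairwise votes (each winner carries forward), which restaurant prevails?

Round 1: Isola vs Juniper — 1–14, Juniper advances.
Round 2: Juniper vs Harvest — 7–8, Harvest advances.
Round 3: Harvest vs Dumpling House — 7–8, Dumpling House advances.
Round 4: Dumpling House vs Kiln — 6–9, Kiln advances.
The agenda winner is Kiln.

Kiln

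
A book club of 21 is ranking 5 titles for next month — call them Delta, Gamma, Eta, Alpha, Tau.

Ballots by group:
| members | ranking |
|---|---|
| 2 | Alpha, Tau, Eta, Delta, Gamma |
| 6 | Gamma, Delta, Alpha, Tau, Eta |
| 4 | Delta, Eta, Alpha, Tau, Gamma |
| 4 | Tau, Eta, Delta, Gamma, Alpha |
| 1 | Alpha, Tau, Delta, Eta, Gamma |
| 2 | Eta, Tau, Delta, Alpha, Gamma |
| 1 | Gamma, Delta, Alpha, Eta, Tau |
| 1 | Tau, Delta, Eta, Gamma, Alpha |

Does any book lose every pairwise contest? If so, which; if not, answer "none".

none

Pairwise majorities:
Delta vs Gamma: 14 to 7, Delta.
Delta vs Eta: 6+4+1+1+1 = 13 for Delta, 8 for Eta — Delta by 13–8.
Delta–Alpha: Delta 18–3.
Delta vs Tau: Delta is ranked higher on 6+4+1 = 11 ballots, Tau on 10. Delta wins 11–10.
Gamma vs Eta: 7 to 14, Eta.
Gamma–Alpha: Gamma 12–9.
Gamma vs Tau: Tau wins 14–7.
Eta vs Alpha: Eta preferred on 4+4+2+1 = 11 ballots; Eta wins 11–10.
Eta–Tau: Tau 14–7.
Alpha vs Tau: 14 to 7, Alpha.
Every book wins at least one matchup (Delta beats Gamma; Gamma beats Alpha; Eta beats Gamma; Alpha beats Tau; Tau beats Gamma), so there is no Condorcet loser.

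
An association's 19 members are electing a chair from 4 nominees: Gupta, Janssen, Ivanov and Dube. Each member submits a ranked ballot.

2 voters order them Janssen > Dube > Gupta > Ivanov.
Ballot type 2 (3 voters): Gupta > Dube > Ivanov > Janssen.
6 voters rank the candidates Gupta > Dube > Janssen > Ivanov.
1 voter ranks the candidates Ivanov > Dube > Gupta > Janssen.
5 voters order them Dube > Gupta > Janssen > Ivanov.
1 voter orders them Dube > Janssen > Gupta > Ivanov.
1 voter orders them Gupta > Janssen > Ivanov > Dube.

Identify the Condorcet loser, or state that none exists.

Pairwise majorities:
Gupta vs Janssen: Gupta wins 16–3.
Gupta vs Ivanov: Gupta wins 18–1.
Gupta vs Dube: 10 to 9, Gupta.
Janssen vs Ivanov: Janssen is ranked higher on 2+6+5+1+1 = 15 ballots, Ivanov on 4. Janssen wins 15–4.
Janssen vs Dube: 3 to 16, Dube.
Ivanov vs Dube: 2 to 17, Dube.
Ivanov loses to every other candidate — it is the Condorcet loser.

Ivanov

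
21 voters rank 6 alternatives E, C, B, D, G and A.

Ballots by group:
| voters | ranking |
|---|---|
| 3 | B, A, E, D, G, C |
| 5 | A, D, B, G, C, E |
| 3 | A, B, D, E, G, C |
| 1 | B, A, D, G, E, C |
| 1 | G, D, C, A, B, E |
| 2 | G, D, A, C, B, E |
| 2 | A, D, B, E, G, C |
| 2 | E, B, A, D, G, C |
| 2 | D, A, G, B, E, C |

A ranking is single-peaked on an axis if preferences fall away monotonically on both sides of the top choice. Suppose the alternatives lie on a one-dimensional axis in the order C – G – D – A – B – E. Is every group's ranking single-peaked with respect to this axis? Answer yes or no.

Axis positions: C=1, G=2, D=3, A=4, B=5, E=6.
Group 1 (peak B at position 5): ranking walks positions 5-4-6-3-2-1, expanding outward from the peak — single-peaked.
Group 2 (peak A at position 4): ranking walks positions 4-3-5-2-1-6, expanding outward from the peak — single-peaked.
Group 3 (peak A at position 4): ranking walks positions 4-5-3-6-2-1, expanding outward from the peak — single-peaked.
Group 4 (peak B at position 5): ranking walks positions 5-4-3-2-6-1, expanding outward from the peak — single-peaked.
Group 5 (peak G at position 2): ranking walks positions 2-3-1-4-5-6, expanding outward from the peak — single-peaked.
Group 6 (peak G at position 2): ranking walks positions 2-3-4-1-5-6, expanding outward from the peak — single-peaked.
Group 7 (peak A at position 4): ranking walks positions 4-3-5-6-2-1, expanding outward from the peak — single-peaked.
Group 8 (peak E at position 6): ranking walks positions 6-5-4-3-2-1, expanding outward from the peak — single-peaked.
Group 9 (peak D at position 3): ranking walks positions 3-4-2-5-6-1, expanding outward from the peak — single-peaked.
Every ranking is single-peaked on this axis.

yes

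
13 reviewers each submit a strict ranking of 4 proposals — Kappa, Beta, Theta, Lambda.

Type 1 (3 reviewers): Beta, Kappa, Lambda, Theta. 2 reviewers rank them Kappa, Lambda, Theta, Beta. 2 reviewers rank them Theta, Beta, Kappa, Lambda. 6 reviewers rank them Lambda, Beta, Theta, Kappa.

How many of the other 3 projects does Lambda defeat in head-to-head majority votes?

Lambda against each rival (13 reviewers):
Lambda vs Kappa: Kappa wins 7–6.
Lambda vs Beta: 8 to 5, Lambda.
Lambda vs Theta: Lambda is ranked higher on 3+2+6 = 11 ballots, Theta on 2. Lambda wins 11–2.
Lambda beats Beta, Theta; loses to Kappa — 2 pairwise wins.

2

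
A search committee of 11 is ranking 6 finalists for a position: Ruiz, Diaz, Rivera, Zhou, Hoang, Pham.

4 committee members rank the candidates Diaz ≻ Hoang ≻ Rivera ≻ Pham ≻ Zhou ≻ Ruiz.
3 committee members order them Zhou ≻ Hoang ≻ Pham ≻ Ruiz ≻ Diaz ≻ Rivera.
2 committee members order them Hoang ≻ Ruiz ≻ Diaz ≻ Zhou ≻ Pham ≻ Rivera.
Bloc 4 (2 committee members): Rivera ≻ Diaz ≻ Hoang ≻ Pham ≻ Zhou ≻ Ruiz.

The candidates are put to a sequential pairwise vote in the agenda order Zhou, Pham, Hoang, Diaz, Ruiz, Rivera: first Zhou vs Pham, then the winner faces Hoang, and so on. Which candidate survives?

Diaz

Round 1: Zhou vs Pham — 5–6, Pham advances.
Round 2: Pham vs Hoang — 0–11, Hoang advances.
Round 3: Hoang vs Diaz — 5–6, Diaz advances.
Round 4: Diaz vs Ruiz — 6–5, Diaz advances.
Round 5: Diaz vs Rivera — 9–2, Diaz advances.
Diaz survives the agenda.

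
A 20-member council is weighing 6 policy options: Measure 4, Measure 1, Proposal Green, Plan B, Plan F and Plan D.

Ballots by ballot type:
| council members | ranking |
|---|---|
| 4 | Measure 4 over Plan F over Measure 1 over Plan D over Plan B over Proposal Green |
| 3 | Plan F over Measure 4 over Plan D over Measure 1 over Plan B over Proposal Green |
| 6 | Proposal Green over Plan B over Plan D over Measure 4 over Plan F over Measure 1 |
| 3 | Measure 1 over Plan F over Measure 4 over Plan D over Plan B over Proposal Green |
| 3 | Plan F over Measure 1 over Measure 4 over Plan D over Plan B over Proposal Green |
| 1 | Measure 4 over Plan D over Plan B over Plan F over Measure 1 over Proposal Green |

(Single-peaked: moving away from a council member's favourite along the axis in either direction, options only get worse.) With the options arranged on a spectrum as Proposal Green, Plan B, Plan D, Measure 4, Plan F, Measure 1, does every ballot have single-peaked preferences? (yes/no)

yes

Axis positions: Proposal Green=1, Plan B=2, Plan D=3, Measure 4=4, Plan F=5, Measure 1=6.
Ballot type 1 (peak Measure 4 at position 4): ranking walks positions 4-5-6-3-2-1, expanding outward from the peak — single-peaked.
Ballot type 2 (peak Plan F at position 5): ranking walks positions 5-4-3-6-2-1, expanding outward from the peak — single-peaked.
Ballot type 3 (peak Proposal Green at position 1): ranking walks positions 1-2-3-4-5-6, expanding outward from the peak — single-peaked.
Ballot type 4 (peak Measure 1 at position 6): ranking walks positions 6-5-4-3-2-1, expanding outward from the peak — single-peaked.
Ballot type 5 (peak Plan F at position 5): ranking walks positions 5-6-4-3-2-1, expanding outward from the peak — single-peaked.
Ballot type 6 (peak Measure 4 at position 4): ranking walks positions 4-3-2-5-6-1, expanding outward from the peak — single-peaked.
Every ranking is single-peaked on this axis.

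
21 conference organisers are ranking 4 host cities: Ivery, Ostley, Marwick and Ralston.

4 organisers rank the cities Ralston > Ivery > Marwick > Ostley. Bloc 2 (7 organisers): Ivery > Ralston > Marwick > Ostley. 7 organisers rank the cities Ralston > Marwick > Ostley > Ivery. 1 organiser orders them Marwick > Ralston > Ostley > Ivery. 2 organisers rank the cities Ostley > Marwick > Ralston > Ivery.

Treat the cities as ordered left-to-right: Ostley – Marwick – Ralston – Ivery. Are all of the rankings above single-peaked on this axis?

Axis positions: Ostley=1, Marwick=2, Ralston=3, Ivery=4.
Bloc 1 (peak Ralston at position 3): ranking walks positions 3-4-2-1, expanding outward from the peak — single-peaked.
Bloc 2 (peak Ivery at position 4): ranking walks positions 4-3-2-1, expanding outward from the peak — single-peaked.
Bloc 3 (peak Ralston at position 3): ranking walks positions 3-2-1-4, expanding outward from the peak — single-peaked.
Bloc 4 (peak Marwick at position 2): ranking walks positions 2-3-1-4, expanding outward from the peak — single-peaked.
Bloc 5 (peak Ostley at position 1): ranking walks positions 1-2-3-4, expanding outward from the peak — single-peaked.
Every ranking is single-peaked on this axis.

yes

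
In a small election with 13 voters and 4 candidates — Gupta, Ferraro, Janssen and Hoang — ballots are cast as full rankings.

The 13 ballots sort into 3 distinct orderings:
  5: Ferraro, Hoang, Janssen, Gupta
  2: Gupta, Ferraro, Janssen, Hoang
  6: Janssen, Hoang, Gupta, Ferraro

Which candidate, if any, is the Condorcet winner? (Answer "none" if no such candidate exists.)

Check each pair by majority over 13 ballots:
Gupta vs Ferraro: Gupta preferred on 2+6 = 8 ballots; Gupta wins 8–5.
Gupta vs Janssen: Janssen wins 11–2.
Gupta vs Hoang: Hoang wins 11–2.
Ferraro vs Janssen: Ferraro, 7–6.
Ferraro vs Hoang: Ferraro is ranked higher on 5+2 = 7 ballots, Hoang on 6. Ferraro wins 7–6.
Janssen–Hoang: Janssen 8–5.
Each candidate drops at least one matchup (Gupta loses to Janssen; Ferraro loses to Gupta; Janssen loses to Ferraro; Hoang loses to Ferraro); the cycle Gupta beats Ferraro beats Janssen beats Gupta rules out a Condorcet winner.

none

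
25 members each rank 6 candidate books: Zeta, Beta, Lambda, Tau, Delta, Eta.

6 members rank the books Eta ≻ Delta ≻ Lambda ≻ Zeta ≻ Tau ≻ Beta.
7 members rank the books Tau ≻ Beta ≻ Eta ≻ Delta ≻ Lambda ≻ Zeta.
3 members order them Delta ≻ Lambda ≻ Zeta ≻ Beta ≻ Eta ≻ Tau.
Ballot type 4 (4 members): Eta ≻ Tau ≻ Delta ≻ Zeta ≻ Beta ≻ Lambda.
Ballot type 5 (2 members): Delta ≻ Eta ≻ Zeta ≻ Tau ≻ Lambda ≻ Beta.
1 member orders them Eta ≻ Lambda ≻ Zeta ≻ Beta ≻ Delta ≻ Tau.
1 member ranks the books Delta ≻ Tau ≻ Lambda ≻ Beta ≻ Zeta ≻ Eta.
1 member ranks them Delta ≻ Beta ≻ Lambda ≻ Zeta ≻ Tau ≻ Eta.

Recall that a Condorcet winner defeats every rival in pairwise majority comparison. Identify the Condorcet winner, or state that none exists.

Check each pair by majority over 25 ballots:
Zeta vs Beta: Zeta wins 16–9.
Zeta vs Lambda: Zeta is ranked higher on 4+2 = 6 ballots, Lambda on 19. Lambda wins 19–6.
Zeta–Tau: Zeta 13–12.
Zeta vs Delta: Zeta is ranked higher on 1 ballot, Delta on 24. Delta wins 24–1.
Zeta vs Eta: Zeta preferred on 3+1+1 = 5 ballots; Eta wins 20–5.
Beta vs Lambda: Beta preferred on 7+4+1 = 12 ballots; Lambda wins 13–12.
Beta vs Tau: Tau, 20–5.
Beta vs Delta: 8 to 17, Delta.
Beta vs Eta: Eta wins 13–12.
Lambda vs Tau: 6+3+1+1 = 11 for Lambda, 14 for Tau — Tau by 14–11.
Lambda–Delta: Delta 24–1.
Lambda vs Eta: Eta, 20–5.
Tau vs Delta: Delta, 14–11.
Tau vs Eta: 7+1+1 = 9 for Tau, 16 for Eta — Eta by 16–9.
Delta vs Eta: Delta is ranked higher on 3+2+1+1 = 7 ballots, Eta on 18. Eta wins 18–7.
Only Eta has no losses; Eta is the Condorcet winner.

Eta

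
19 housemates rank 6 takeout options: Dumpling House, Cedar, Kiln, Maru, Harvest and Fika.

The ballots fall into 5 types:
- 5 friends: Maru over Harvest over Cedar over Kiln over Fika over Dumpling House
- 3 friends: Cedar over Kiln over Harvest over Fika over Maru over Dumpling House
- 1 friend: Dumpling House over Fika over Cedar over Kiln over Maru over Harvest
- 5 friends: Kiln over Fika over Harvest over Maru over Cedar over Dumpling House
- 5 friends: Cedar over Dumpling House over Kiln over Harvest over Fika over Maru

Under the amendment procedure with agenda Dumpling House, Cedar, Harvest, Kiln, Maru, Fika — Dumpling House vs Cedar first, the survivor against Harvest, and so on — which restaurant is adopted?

Kiln

Round 1: Dumpling House vs Cedar — 1–18, Cedar advances.
Round 2: Cedar vs Harvest — 9–10, Harvest advances.
Round 3: Harvest vs Kiln — 5–14, Kiln advances.
Round 4: Kiln vs Maru — 14–5, Kiln advances.
Round 5: Kiln vs Fika — 18–1, Kiln advances.
The agenda winner is Kiln.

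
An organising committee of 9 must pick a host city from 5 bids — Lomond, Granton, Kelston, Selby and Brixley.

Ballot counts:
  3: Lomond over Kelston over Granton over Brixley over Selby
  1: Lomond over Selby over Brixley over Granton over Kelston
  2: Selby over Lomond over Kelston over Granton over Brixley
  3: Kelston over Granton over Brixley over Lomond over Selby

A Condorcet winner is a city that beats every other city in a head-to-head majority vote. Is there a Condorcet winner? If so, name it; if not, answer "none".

Lomond

Check each pair by majority over 9 ballots:
Lomond vs Granton: 3+1+2 = 6 for Lomond, 3 for Granton — Lomond by 6–3.
Lomond vs Kelston: Lomond preferred on 3+1+2 = 6 ballots; Lomond wins 6–3.
Lomond vs Selby: Lomond preferred on 3+1+3 = 7 ballots; Lomond wins 7–2.
Lomond vs Brixley: Lomond preferred on 3+1+2 = 6 ballots; Lomond wins 6–3.
Granton vs Kelston: 1 for Granton, 8 for Kelston — Kelston by 8–1.
Granton vs Selby: 6 to 3, Granton.
Granton vs Brixley: Granton is ranked higher on 3+2+3 = 8 ballots, Brixley on 1. Granton wins 8–1.
Kelston vs Selby: 3+3 = 6 for Kelston, 3 for Selby — Kelston by 6–3.
Kelston vs Brixley: 8 to 1, Kelston.
Selby vs Brixley: 3 to 6, Brixley.
Lomond wins every pairwise contest, so Lomond is the Condorcet winner.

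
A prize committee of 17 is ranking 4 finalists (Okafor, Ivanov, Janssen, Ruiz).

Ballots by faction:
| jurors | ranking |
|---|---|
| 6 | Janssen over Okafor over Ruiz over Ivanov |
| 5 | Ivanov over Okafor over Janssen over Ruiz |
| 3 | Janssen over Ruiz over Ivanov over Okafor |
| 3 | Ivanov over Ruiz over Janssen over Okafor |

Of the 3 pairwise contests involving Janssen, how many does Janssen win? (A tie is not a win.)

3

Janssen against each rival (17 jurors):
Janssen vs Okafor: Janssen wins 12–5.
Janssen vs Ivanov: Janssen is ranked higher on 6+3 = 9 ballots, Ivanov on 8. Janssen wins 9–8.
Janssen vs Ruiz: 6+5+3 = 14 for Janssen, 3 for Ruiz — Janssen by 14–3.
Janssen beats Okafor, Ivanov, Ruiz — 3 pairwise wins.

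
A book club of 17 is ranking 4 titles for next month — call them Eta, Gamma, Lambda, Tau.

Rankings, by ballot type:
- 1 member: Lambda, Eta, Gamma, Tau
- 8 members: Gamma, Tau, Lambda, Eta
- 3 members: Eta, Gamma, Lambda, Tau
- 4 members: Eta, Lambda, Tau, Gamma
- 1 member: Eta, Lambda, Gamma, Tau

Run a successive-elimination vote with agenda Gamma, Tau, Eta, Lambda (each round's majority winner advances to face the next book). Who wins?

Round 1: Gamma vs Tau — 13–4, Gamma advances.
Round 2: Gamma vs Eta — 8–9, Eta advances.
Round 3: Eta vs Lambda — 8–9, Lambda advances.
The agenda winner is Lambda.

Lambda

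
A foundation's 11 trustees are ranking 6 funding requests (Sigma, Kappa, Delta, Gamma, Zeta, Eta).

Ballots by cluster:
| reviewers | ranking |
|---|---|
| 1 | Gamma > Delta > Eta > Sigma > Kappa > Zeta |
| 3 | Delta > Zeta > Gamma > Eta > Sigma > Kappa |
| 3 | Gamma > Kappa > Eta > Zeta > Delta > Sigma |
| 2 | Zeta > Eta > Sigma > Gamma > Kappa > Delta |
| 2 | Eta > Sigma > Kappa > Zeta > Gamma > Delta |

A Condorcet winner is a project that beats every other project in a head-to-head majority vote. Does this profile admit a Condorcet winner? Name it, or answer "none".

none

Pairwise majorities:
Sigma vs Kappa: Sigma, 8–3.
Sigma vs Delta: Delta wins 7–4.
Sigma vs Gamma: Gamma wins 7–4.
Sigma vs Zeta: Zeta, 8–3.
Sigma vs Eta: Eta wins 11–0.
Kappa vs Delta: Kappa, 7–4.
Kappa–Gamma: Gamma 9–2.
Kappa vs Zeta: Kappa, 6–5.
Kappa vs Eta: Eta, 8–3.
Delta vs Gamma: Gamma, 8–3.
Delta–Zeta: Zeta 7–4.
Delta vs Eta: Eta, 7–4.
Gamma vs Zeta: Zeta, 7–4.
Gamma–Eta: Gamma 7–4.
Zeta vs Eta: Eta, 6–5.
Every project loses at least once (Sigma loses to Delta; Kappa loses to Sigma; Delta loses to Kappa; Gamma loses to Zeta; Zeta loses to Kappa; Eta loses to Gamma). The majority relation contains the cycle Sigma beats Kappa beats Delta beats Sigma, so there is no Condorcet winner.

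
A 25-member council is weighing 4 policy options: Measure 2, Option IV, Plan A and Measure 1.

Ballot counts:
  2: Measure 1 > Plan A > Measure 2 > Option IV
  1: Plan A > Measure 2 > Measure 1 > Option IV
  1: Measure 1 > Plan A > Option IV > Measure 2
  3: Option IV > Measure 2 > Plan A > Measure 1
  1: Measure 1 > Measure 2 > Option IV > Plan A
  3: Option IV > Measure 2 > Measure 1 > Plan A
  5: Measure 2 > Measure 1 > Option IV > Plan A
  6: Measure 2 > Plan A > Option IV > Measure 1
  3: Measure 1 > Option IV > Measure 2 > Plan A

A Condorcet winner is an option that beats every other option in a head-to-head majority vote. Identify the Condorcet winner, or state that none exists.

Pairwise majorities:
Measure 2 vs Option IV: 2+1+1+5+6 = 15 for Measure 2, 10 for Option IV — Measure 2 by 15–10.
Measure 2 vs Plan A: Measure 2 wins 21–4.
Measure 2 vs Measure 1: Measure 2 wins 18–7.
Option IV vs Plan A: Option IV wins 15–10.
Option IV vs Measure 1: Measure 1 wins 13–12.
Plan A vs Measure 1: Plan A is ranked higher on 1+3+6 = 10 ballots, Measure 1 on 15. Measure 1 wins 15–10.
Measure 2 wins every pairwise contest, so Measure 2 is the Condorcet winner.

Measure 2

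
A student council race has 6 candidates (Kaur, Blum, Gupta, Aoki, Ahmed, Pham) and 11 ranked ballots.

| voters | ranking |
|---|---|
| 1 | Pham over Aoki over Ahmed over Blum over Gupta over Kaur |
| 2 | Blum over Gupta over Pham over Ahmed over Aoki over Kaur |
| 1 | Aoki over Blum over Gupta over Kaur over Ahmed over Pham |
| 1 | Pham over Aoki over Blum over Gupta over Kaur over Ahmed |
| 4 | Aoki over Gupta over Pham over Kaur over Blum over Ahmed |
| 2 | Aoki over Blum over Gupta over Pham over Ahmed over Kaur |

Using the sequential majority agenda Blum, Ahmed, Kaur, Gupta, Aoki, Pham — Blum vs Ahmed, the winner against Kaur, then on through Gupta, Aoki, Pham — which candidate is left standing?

Aoki

Round 1: Blum vs Ahmed — 10–1, Blum advances.
Round 2: Blum vs Kaur — 7–4, Blum advances.
Round 3: Blum vs Gupta — 7–4, Blum advances.
Round 4: Blum vs Aoki — 2–9, Aoki advances.
Round 5: Aoki vs Pham — 7–4, Aoki advances.
The agenda winner is Aoki.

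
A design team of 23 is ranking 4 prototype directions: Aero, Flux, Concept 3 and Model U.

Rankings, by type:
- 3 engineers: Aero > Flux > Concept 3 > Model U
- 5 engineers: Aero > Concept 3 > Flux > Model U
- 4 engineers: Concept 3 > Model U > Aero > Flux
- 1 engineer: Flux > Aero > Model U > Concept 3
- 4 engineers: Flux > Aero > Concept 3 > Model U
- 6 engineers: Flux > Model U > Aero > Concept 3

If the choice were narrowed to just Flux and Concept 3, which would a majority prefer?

Flux

Ballots ranking Flux above Concept 3: 3 + 1 + 4 + 6 = 14.
Ballots ranking Concept 3 above Flux: 23 − 14 = 9.
Flux wins the head-to-head 14–9.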